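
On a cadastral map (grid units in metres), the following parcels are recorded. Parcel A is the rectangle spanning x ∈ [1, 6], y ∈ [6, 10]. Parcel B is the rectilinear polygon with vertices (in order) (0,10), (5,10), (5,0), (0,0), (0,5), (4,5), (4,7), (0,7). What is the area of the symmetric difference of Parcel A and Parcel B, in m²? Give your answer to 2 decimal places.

|Parcel A| = 20, |Parcel B| = 42, |Parcel A∩Parcel B| = 13.
|Parcel A △ Parcel B| = |Parcel A| + |Parcel B| − 2·|Parcel A∩Parcel B| = 20 + 42 − 26 = 36.00.

36.00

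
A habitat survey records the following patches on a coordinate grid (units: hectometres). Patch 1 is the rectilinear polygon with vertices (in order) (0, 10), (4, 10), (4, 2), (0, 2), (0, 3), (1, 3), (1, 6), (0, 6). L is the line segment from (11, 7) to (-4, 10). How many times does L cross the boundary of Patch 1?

The segment meets the boundary at (0,9.2), (4,8.4).

2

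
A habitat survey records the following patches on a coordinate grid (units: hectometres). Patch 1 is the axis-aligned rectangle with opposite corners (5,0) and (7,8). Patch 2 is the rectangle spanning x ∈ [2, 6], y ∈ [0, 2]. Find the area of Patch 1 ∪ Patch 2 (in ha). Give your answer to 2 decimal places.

By inclusion–exclusion:
Individual areas: |Patch 1| = 16, |Patch 2| = 8.
|Patch 1∩Patch 2|: x∈[5,6], y∈[0,2] → 1·2 = 2.
|Patch 1 ∪ Patch 2| = 24 − 2 = 22.00.

22.00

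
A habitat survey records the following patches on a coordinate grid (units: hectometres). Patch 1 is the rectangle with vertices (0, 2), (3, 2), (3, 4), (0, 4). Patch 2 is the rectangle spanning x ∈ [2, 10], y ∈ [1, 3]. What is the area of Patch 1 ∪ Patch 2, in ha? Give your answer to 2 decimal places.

By inclusion–exclusion:
Individual areas: |Patch 1| = 6, |Patch 2| = 16.
|Patch 1∩Patch 2|: x∈[2,3], y∈[2,3] → 1·1 = 1.
|Patch 1 ∪ Patch 2| = 22 − 1 = 21.00.

21.00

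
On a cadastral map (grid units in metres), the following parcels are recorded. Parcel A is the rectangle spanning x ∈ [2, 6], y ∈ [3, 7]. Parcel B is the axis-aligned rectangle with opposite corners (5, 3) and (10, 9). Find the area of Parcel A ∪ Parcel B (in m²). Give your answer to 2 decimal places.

42.00

By inclusion–exclusion:
Individual areas: |Parcel A| = 16, |Parcel B| = 30.
|Parcel A∩Parcel B|: x∈[5,6], y∈[3,7] → 1·4 = 4.
|Parcel A ∪ Parcel B| = 46 − 4 = 42.00.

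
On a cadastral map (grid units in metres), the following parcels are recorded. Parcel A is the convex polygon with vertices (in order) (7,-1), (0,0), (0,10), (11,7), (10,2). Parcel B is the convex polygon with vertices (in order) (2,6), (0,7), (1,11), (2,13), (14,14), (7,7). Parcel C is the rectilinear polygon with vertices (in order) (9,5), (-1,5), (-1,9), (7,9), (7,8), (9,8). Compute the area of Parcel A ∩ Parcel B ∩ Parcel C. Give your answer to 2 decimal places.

15.94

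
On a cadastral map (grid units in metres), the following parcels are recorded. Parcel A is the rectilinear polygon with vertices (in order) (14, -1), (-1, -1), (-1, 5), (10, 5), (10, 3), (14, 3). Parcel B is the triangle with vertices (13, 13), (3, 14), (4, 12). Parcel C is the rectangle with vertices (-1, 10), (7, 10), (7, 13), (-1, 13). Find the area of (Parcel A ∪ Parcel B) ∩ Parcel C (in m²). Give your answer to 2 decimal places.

2.75

The region (Parcel A ∪ Parcel B) ∩ Parcel C is the polygon with vertices (4,12), (3.5,13), (7,13), (7,12.333).
By the shoelace formula its area is 2.75.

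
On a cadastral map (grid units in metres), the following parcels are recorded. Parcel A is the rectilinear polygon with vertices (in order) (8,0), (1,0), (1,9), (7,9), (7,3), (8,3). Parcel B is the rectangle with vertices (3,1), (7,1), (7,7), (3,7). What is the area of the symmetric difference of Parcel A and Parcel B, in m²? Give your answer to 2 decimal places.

33.00

|Parcel A| = 57, |Parcel B| = 24, |Parcel A∩Parcel B| = 24.
|Parcel A △ Parcel B| = |Parcel A| + |Parcel B| − 2·|Parcel A∩Parcel B| = 57 + 24 − 48 = 33.00.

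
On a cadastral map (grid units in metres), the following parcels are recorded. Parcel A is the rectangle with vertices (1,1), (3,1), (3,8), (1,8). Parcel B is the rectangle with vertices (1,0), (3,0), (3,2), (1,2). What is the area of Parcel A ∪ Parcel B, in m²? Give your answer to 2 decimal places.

16.00

By inclusion–exclusion:
Individual areas: |Parcel A| = 14, |Parcel B| = 4.
|Parcel A∩Parcel B|: x∈[1,3], y∈[1,2] → 2·1 = 2.
|Parcel A ∪ Parcel B| = 18 − 2 = 16.00.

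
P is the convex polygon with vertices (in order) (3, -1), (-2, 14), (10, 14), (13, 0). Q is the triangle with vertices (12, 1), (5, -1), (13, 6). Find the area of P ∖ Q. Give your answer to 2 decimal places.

146.47

|P| = 161.5, |P∩Q| = 15.0321.
|P ∖ Q| = |P| − |P∩Q| = 161.5 − 15.0321 = 146.47.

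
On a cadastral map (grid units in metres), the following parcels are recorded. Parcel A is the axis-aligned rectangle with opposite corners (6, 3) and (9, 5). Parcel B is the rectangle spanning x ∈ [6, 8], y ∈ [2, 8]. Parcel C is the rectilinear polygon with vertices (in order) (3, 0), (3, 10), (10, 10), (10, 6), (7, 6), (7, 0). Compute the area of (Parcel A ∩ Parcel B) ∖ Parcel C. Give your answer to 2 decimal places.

2.00

|Parcel A ∩ Parcel B| = 4.
|(Parcel A ∩ Parcel B) ∩ Parcel C| = 2.
|(Parcel A ∩ Parcel B) ∖ Parcel C| = 4 − 2 = 2.00.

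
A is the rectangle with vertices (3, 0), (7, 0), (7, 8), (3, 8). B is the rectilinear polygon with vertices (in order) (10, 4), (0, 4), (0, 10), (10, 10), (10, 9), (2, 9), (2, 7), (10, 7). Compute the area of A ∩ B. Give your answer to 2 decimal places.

The intersection is the polygon with vertices (7,4), (3,4), (3,7), (7,7).
By the shoelace formula its area is 12.00.

12.00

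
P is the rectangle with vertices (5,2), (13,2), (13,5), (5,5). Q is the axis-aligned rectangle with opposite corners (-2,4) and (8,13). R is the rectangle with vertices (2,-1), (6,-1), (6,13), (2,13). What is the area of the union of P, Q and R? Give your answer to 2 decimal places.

By inclusion–exclusion:
Individual areas: |P| = 24, |Q| = 90, |R| = 56.
|P∩Q|: x∈[5,8], y∈[4,5] → 3·1 = 3.
|P∩R|: x∈[5,6], y∈[2,5] → 1·3 = 3.
|Q∩R|: x∈[2,6], y∈[4,13] → 4·9 = 36.
|P∩Q∩R| = 1.
|P ∪ Q ∪ R| = 170 − 42 + 1 = 129.00.

129.00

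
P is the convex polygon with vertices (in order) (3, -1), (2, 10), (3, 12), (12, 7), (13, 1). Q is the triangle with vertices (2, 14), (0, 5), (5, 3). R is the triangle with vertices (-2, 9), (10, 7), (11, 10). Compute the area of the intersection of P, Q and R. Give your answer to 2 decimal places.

The intersection is the polygon with vertices (3.619,8.063), (2.154,8.308), (2.062,9.312), (3.253,9.404).
By the shoelace formula its area is 1.54.

1.54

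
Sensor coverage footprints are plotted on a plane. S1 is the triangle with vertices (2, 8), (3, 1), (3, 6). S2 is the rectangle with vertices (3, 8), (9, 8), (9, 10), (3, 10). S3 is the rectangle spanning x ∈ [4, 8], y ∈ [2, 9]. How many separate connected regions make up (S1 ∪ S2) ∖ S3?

(S1 ∪ S2) ∖ S3 splits into 2 disjoint pieces (area 2.5, area 8).

2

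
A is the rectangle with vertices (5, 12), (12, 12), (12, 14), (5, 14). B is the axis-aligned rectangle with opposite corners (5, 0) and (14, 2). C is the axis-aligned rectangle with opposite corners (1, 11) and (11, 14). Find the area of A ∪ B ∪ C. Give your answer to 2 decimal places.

50.00

By inclusion–exclusion:
Individual areas: |A| = 14, |B| = 18, |C| = 30.
|A∩B| = 0 (no overlap).
|A∩C|: x∈[5,11], y∈[12,14] → 6·2 = 12.
|B∩C| = 0 (no overlap).
|A∩B∩C| = 0.
|A ∪ B ∪ C| = 62 − 12 + 0 = 50.00.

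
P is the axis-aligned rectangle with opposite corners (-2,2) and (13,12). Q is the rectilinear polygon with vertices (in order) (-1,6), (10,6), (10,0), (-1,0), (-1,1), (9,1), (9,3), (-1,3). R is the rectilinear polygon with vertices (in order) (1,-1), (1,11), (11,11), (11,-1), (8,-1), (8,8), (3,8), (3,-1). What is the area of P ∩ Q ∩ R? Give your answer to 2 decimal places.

13.00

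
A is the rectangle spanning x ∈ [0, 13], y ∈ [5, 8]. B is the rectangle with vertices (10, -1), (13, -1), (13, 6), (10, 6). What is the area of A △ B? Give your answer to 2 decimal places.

54.00

|A∩B|: x∈[10,13], y∈[5,6] → 3·1 = 3.
|A △ B| = |A| + |B| − 2·|A∩B| = 39 + 21 − 6 = 54.00.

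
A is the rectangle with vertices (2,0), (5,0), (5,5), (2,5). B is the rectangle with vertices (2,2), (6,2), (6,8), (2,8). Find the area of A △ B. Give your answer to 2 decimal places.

21.00

|A∩B|: x∈[2,5], y∈[2,5] → 3·3 = 9.
|A △ B| = |A| + |B| − 2·|A∩B| = 15 + 24 − 18 = 21.00.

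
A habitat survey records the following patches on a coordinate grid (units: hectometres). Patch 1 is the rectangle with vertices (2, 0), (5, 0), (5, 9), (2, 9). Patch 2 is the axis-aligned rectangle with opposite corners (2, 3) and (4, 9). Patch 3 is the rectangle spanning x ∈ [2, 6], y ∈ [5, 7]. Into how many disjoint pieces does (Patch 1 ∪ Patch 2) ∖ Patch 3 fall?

(Patch 1 ∪ Patch 2) ∖ Patch 3 splits into 2 disjoint pieces (area 6, area 15).

2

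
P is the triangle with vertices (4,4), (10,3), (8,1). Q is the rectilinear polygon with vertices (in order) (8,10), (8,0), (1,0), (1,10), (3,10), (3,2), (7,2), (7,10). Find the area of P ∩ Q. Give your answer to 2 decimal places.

2.08

The intersection is the polygon with vertices (8,3.333), (8,1), (6.667,2), (7,2), (7,3.5).
By the shoelace formula its area is 2.08.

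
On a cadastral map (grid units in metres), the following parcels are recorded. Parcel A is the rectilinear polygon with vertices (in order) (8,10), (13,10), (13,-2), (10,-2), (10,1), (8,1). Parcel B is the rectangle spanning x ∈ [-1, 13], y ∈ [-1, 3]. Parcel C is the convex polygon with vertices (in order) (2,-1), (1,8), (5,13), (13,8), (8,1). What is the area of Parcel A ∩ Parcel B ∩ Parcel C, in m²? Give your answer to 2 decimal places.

1.43

The intersection is the polygon with vertices (8,3), (9.429,3), (8,1).
By the shoelace formula its area is 1.43.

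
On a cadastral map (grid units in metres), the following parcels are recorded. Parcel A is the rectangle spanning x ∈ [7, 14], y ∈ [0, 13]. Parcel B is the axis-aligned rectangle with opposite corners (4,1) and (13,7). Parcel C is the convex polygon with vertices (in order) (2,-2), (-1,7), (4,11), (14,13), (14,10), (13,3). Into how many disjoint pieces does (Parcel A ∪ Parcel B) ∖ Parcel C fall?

(Parcel A ∪ Parcel B) ∖ Parcel C splits into 2 disjoint pieces (area 4.9, area 16.3182).

2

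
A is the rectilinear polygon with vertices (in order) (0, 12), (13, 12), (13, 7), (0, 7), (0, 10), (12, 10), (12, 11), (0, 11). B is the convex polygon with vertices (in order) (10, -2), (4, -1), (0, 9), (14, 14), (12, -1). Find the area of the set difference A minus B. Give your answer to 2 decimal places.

9.20

|A| = 53, |A∩B| = 43.8.
|A ∖ B| = |A| − |A∩B| = 53 − 43.8 = 9.20.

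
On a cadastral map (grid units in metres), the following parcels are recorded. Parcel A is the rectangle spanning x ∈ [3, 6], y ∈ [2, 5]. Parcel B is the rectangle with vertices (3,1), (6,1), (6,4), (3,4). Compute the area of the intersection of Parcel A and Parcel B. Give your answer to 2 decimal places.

|Parcel A∩Parcel B|: x∈[3,6], y∈[2,4] → 3·2 = 6.

6.00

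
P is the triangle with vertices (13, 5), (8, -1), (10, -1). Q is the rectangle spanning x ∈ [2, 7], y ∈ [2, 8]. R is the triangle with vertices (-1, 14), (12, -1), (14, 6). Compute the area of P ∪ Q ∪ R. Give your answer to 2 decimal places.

89.22

By inclusion–exclusion:
Individual areas: |P| = 6, |Q| = 30, |R| = 60.5.
|P∩Q| = 0.
|P∩R| = 2.7575.
|Q∩R| = 4.5231.
|P∩Q∩R| = 0.
|P ∪ Q ∪ R| = 96.5 − 7.2806 + 0 = 89.22.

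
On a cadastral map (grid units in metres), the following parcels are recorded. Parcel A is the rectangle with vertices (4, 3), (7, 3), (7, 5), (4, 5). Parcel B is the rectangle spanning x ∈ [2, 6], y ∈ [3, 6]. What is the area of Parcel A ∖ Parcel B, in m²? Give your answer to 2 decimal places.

|Parcel A∩Parcel B|: x∈[4,6], y∈[3,5] → 2·2 = 4.
|Parcel A| = 6.
|Parcel A ∖ Parcel B| = |Parcel A| − |Parcel A∩Parcel B| = 6 − 4 = 2.00.

2.00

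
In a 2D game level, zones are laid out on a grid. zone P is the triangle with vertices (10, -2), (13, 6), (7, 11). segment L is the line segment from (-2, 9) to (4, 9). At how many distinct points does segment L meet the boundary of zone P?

0

The segment lies entirely outside zone P and never meets its boundary.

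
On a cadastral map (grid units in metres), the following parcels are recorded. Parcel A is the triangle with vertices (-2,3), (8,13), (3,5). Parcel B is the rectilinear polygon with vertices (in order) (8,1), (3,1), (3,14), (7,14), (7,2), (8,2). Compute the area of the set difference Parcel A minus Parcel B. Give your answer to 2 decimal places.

|Parcel A| = 15, |Parcel A∩Parcel B| = 7.2.
|Parcel A ∖ Parcel B| = |Parcel A| − |Parcel A∩Parcel B| = 15 − 7.2 = 7.80.

7.80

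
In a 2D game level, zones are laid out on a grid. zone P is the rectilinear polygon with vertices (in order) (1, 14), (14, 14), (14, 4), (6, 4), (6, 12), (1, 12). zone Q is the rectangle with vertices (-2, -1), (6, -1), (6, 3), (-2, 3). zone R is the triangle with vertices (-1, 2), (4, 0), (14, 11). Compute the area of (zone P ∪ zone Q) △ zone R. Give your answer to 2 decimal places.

|zone P ∪ zone Q| = 122.
|(zone P ∪ zone Q) ∩ zone R| = 27.4939.
|(zone P ∪ zone Q) △ zone R| = 122 + 37.5 − 54.9879 = 104.51.

104.51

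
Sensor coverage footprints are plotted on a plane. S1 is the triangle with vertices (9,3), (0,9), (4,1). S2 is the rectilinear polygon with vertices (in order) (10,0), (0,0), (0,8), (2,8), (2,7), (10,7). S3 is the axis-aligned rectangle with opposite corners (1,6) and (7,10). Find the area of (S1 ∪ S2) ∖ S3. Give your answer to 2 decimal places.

|S1 ∪ S2| = 72.8333.
|(S1 ∪ S2) ∩ S3| = 7.4167.
|(S1 ∪ S2) ∖ S3| = 72.8333 − 7.4167 = 65.42.

65.42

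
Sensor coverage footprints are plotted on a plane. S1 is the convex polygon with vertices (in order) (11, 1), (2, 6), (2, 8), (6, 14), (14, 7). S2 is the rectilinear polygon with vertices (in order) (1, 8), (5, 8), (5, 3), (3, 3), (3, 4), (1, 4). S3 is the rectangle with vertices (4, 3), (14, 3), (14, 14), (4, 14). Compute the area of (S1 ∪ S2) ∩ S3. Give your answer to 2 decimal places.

73.40

The region (S1 ∪ S2) ∩ S3 is the polygon with vertices (5,3), (4,3), (4,11), (6,14), (14,7), (12,3), (7.4,3), (5,4.333).
By the shoelace formula its area is 73.40.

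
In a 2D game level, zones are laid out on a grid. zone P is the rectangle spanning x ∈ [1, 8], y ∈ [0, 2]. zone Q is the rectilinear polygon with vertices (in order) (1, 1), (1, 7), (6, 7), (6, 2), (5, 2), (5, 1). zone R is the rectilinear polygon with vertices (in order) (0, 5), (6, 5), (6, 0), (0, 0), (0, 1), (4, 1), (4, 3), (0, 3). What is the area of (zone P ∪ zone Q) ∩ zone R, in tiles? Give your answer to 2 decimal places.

|zone P ∪ zone Q| = 39.
|(zone P ∪ zone Q) ∩ zone R| = 19.00.

19.00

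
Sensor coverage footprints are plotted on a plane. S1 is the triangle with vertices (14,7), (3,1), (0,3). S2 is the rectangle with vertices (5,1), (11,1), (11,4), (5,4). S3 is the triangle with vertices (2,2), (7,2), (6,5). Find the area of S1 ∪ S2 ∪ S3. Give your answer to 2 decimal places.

34.77

By inclusion–exclusion:
Individual areas: |S1| = 20, |S2| = 18, |S3| = 7.5.
|S1∩S2| = 3.3409.
|S1∩S3| = 6.3163.
|S2∩S3| = 3.3333.
|S1∩S2∩S3| = 2.2576.
|S1 ∪ S2 ∪ S3| = 45.5 − 12.9906 + 2.2576 = 34.77.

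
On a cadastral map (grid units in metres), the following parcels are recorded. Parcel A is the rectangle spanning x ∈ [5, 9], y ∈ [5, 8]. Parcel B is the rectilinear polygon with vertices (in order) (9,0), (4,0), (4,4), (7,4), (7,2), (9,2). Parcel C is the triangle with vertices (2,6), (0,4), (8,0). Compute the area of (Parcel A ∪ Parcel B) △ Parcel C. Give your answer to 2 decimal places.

|Parcel A ∪ Parcel B| = 28.
|(Parcel A ∪ Parcel B) ∩ Parcel C| = 4.
|(Parcel A ∪ Parcel B) △ Parcel C| = 28 + 12 − 8 = 32.00.

32.00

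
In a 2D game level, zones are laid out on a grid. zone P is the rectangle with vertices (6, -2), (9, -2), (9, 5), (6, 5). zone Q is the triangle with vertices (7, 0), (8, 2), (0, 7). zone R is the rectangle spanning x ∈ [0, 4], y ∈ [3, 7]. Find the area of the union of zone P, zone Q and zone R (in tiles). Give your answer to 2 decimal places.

40.75

By inclusion–exclusion:
Individual areas: |zone P| = 21, |zone Q| = 10.5, |zone R| = 16.
|zone P∩zone Q| = 3.75.
|zone P∩zone R| = 0 (no overlap).
|zone Q∩zone R| = 3.
|zone P∩zone Q∩zone R| = 0.
|zone P ∪ zone Q ∪ zone R| = 47.5 − 6.75 + 0 = 40.75.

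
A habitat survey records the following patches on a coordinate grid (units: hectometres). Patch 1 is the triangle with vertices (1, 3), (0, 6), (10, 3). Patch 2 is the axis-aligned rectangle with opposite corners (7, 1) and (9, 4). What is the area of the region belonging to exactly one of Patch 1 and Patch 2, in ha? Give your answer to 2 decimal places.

17.10

|Patch 1| = 13.5, |Patch 2| = 6, |Patch 1∩Patch 2| = 1.2.
|Patch 1 △ Patch 2| = |Patch 1| + |Patch 2| − 2·|Patch 1∩Patch 2| = 13.5 + 6 − 2.4 = 17.10.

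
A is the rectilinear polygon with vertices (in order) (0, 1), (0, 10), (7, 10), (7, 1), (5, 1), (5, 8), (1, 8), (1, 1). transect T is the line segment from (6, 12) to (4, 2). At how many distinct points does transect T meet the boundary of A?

2

The segment meets the boundary at (5,7), (5.6,10).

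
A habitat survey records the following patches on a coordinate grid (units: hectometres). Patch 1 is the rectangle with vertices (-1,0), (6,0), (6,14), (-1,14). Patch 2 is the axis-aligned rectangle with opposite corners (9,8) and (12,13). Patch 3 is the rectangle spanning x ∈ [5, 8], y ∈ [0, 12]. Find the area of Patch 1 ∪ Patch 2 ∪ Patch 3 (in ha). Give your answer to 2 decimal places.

By inclusion–exclusion:
Individual areas: |Patch 1| = 98, |Patch 2| = 15, |Patch 3| = 36.
|Patch 1∩Patch 2| = 0 (no overlap).
|Patch 1∩Patch 3|: x∈[5,6], y∈[0,12] → 1·12 = 12.
|Patch 2∩Patch 3| = 0 (no overlap).
|Patch 1∩Patch 2∩Patch 3| = 0.
|Patch 1 ∪ Patch 2 ∪ Patch 3| = 149 − 12 + 0 = 137.00.

137.00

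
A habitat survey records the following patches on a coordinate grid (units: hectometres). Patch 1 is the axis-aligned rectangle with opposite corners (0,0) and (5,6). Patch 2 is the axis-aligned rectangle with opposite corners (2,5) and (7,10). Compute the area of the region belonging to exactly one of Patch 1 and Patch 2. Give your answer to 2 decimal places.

49.00

|Patch 1∩Patch 2|: x∈[2,5], y∈[5,6] → 3·1 = 3.
|Patch 1 △ Patch 2| = |Patch 1| + |Patch 2| − 2·|Patch 1∩Patch 2| = 30 + 25 − 6 = 49.00.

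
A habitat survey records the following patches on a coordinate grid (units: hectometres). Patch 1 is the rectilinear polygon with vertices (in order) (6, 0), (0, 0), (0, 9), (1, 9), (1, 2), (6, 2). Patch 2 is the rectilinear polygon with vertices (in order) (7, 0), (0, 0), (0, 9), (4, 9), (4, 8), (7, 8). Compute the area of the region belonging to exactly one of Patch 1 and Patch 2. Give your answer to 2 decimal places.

|Patch 1| = 19, |Patch 2| = 60, |Patch 1∩Patch 2| = 19.
|Patch 1 △ Patch 2| = |Patch 1| + |Patch 2| − 2·|Patch 1∩Patch 2| = 19 + 60 − 38 = 41.00.

41.00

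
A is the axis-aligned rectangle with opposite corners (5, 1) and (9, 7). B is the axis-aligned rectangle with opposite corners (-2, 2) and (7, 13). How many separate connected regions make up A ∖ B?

A ∖ B is a single connected region.

1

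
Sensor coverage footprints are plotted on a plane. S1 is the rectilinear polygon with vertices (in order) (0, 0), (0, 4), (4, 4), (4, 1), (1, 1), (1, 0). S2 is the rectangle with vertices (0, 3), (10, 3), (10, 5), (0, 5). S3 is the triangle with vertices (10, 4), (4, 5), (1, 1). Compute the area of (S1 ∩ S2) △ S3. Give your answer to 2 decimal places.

15.25

|S1 ∩ S2| = 4.
|(S1 ∩ S2) ∩ S3| = 1.125.
|(S1 ∩ S2) △ S3| = 4 + 13.5 − 2.25 = 15.25.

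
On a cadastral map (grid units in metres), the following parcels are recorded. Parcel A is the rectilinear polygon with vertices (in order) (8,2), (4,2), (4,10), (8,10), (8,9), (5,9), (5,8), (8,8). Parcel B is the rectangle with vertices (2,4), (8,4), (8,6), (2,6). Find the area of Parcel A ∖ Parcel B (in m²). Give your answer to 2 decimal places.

21.00

|Parcel A| = 29, |Parcel A∩Parcel B| = 8.
|Parcel A ∖ Parcel B| = |Parcel A| − |Parcel A∩Parcel B| = 29 − 8 = 21.00.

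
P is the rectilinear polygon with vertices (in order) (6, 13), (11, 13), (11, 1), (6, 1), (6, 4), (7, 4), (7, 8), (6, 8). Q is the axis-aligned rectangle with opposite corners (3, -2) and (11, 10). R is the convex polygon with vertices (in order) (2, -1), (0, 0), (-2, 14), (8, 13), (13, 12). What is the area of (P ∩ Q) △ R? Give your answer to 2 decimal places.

|P ∩ Q| = 41.
|(P ∩ Q) ∩ R| = 12.9406.
|(P ∩ Q) △ R| = 41 + 124 − 25.8811 = 139.12.

139.12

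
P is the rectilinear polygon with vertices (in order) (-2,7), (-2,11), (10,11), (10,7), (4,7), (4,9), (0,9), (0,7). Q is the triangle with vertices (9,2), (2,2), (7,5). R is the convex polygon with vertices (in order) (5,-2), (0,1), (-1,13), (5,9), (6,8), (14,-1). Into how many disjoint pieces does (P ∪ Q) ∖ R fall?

2

(P ∪ Q) ∖ R splits into 2 disjoint pieces (area 5.3333, area 21.0556).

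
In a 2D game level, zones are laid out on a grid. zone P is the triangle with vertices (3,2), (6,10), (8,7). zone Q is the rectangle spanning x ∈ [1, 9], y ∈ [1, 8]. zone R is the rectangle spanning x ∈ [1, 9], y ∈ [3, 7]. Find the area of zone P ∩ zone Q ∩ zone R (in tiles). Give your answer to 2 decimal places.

The intersection is the polygon with vertices (4,3), (3.375,3), (4.875,7), (8,7).
By the shoelace formula its area is 7.50.

7.50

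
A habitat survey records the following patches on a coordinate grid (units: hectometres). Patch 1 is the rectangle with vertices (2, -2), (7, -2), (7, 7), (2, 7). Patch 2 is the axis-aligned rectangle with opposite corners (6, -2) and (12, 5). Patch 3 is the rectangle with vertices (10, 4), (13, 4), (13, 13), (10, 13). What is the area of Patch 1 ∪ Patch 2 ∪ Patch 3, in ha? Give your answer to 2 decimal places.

By inclusion–exclusion:
Individual areas: |Patch 1| = 45, |Patch 2| = 42, |Patch 3| = 27.
|Patch 1∩Patch 2|: x∈[6,7], y∈[-2,5] → 1·7 = 7.
|Patch 1∩Patch 3| = 0 (no overlap).
|Patch 2∩Patch 3|: x∈[10,12], y∈[4,5] → 2·1 = 2.
|Patch 1∩Patch 2∩Patch 3| = 0.
|Patch 1 ∪ Patch 2 ∪ Patch 3| = 114 − 9 + 0 = 105.00.

105.00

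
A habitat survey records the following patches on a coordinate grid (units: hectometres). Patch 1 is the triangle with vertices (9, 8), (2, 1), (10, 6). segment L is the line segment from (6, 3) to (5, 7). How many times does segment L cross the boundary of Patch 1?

The segment meets the boundary at (5.892,3.432), (5.6,4.6).

2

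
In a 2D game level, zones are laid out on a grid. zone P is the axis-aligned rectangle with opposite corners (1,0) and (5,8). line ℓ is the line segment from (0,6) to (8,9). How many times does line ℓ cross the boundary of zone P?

2

The segment meets the boundary at (5,7.875), (1,6.375).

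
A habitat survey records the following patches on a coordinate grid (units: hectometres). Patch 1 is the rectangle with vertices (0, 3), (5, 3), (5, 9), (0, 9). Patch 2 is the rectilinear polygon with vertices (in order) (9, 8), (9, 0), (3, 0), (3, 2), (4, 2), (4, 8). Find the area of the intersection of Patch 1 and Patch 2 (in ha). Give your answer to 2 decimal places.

5.00

The intersection is the polygon with vertices (5,3), (4,3), (4,8), (5,8).
By the shoelace formula its area is 5.00.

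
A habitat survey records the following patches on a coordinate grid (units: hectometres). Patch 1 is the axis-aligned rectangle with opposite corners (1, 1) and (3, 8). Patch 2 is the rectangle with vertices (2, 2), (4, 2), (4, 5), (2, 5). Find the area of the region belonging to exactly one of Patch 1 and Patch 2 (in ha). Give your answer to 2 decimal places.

14.00

|Patch 1∩Patch 2|: x∈[2,3], y∈[2,5] → 1·3 = 3.
|Patch 1 △ Patch 2| = |Patch 1| + |Patch 2| − 2·|Patch 1∩Patch 2| = 14 + 6 − 6 = 14.00.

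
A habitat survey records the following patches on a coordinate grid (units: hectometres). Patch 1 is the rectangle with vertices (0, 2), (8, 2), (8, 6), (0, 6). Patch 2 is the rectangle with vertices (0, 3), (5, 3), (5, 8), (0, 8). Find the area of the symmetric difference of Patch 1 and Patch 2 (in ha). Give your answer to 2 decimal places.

|Patch 1∩Patch 2|: x∈[0,5], y∈[3,6] → 5·3 = 15.
|Patch 1 △ Patch 2| = |Patch 1| + |Patch 2| − 2·|Patch 1∩Patch 2| = 32 + 25 − 30 = 27.00.

27.00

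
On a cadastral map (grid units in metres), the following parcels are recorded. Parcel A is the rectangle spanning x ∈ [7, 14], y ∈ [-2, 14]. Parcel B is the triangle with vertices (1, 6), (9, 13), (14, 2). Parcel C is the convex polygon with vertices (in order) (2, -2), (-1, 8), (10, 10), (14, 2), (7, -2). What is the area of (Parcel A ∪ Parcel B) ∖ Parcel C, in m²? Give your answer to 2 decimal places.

61.14

|Parcel A ∪ Parcel B| = 133.2885.
|(Parcel A ∪ Parcel B) ∩ Parcel C| = 72.145.
|(Parcel A ∪ Parcel B) ∖ Parcel C| = 133.2885 − 72.145 = 61.14.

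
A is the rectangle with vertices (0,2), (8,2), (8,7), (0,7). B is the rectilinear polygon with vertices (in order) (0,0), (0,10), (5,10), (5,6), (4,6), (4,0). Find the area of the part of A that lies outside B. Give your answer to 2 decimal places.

|A| = 40, |A∩B| = 21.
|A ∖ B| = |A| − |A∩B| = 40 − 21 = 19.00.

19.00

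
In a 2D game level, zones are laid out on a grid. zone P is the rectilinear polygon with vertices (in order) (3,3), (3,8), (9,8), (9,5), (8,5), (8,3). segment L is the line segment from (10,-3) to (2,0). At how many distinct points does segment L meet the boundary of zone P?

The segment lies entirely outside zone P and never meets its boundary.

0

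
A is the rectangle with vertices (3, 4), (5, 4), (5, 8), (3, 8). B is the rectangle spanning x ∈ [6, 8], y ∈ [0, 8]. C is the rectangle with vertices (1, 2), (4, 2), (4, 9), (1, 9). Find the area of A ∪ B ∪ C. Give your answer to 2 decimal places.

41.00

By inclusion–exclusion:
Individual areas: |A| = 8, |B| = 16, |C| = 21.
|A∩B| = 0 (no overlap).
|A∩C|: x∈[3,4], y∈[4,8] → 1·4 = 4.
|B∩C| = 0 (no overlap).
|A∩B∩C| = 0.
|A ∪ B ∪ C| = 45 − 4 + 0 = 41.00.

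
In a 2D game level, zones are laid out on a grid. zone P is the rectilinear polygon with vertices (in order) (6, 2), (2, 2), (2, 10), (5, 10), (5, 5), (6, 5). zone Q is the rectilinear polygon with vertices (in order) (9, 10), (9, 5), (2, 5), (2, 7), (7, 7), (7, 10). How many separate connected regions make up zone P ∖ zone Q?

zone P ∖ zone Q splits into 2 disjoint pieces (area 12, area 9).

2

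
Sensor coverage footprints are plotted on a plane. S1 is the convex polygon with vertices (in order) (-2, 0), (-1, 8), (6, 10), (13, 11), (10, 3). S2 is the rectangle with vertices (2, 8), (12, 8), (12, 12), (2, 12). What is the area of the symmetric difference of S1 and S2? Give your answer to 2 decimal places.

|S1| = 101.5, |S2| = 40, |S1∩S2| = 20.2649.
|S1 △ S2| = |S1| + |S2| − 2·|S1∩S2| = 101.5 + 40 − 40.5298 = 100.97.

100.97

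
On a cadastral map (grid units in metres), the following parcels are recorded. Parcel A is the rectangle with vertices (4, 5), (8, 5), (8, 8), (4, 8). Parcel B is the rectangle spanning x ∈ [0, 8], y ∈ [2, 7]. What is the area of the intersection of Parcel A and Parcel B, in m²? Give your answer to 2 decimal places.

8.00

|Parcel A∩Parcel B|: x∈[4,8], y∈[5,7] → 4·2 = 8.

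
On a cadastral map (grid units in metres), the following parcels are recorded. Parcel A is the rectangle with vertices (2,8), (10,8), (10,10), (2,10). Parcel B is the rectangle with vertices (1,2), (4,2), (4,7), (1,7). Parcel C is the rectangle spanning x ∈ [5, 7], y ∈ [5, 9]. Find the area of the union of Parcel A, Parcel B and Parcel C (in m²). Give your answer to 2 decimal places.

By inclusion–exclusion:
Individual areas: |Parcel A| = 16, |Parcel B| = 15, |Parcel C| = 8.
|Parcel A∩Parcel B| = 0 (no overlap).
|Parcel A∩Parcel C|: x∈[5,7], y∈[8,9] → 2·1 = 2.
|Parcel B∩Parcel C| = 0 (no overlap).
|Parcel A∩Parcel B∩Parcel C| = 0.
|Parcel A ∪ Parcel B ∪ Parcel C| = 39 − 2 + 0 = 37.00.

37.00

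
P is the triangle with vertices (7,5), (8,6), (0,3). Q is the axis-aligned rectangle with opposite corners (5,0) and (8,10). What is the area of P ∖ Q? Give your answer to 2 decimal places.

1.12

|P| = 2.5, |P∩Q| = 1.3839.
|P ∖ Q| = |P| − |P∩Q| = 2.5 − 1.3839 = 1.12.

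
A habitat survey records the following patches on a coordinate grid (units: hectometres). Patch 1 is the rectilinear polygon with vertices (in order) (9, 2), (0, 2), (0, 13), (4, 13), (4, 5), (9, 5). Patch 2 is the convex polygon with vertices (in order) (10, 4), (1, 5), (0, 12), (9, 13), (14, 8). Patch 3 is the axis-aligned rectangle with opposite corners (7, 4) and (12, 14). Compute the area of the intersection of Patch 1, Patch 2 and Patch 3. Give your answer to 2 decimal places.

The intersection is the polygon with vertices (9,5), (9,4.111), (7,4.333), (7,5).
By the shoelace formula its area is 1.56.

1.56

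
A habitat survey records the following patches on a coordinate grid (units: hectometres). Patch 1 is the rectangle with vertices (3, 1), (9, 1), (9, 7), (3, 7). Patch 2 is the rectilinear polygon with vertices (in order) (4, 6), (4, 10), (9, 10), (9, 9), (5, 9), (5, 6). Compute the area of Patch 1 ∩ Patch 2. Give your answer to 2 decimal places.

The intersection is the polygon with vertices (5,7), (5,6), (4,6), (4,7).
By the shoelace formula its area is 1.00.

1.00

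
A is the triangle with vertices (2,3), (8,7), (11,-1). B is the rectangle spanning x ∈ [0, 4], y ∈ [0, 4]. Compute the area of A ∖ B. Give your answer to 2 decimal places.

27.86

|A| = 30, |A∩B| = 2.1389.
|A ∖ B| = |A| − |A∩B| = 30 − 2.1389 = 27.86.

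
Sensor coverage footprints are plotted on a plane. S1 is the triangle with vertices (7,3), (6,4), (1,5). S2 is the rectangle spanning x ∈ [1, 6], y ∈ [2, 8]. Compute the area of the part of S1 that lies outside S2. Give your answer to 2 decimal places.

0.33

|S1| = 2, |S1∩S2| = 1.6667.
|S1 ∖ S2| = |S1| − |S1∩S2| = 2 − 1.6667 = 0.33.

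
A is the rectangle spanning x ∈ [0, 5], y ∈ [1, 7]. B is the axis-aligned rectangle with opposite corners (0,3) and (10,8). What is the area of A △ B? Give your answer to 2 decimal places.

40.00

|A∩B|: x∈[0,5], y∈[3,7] → 5·4 = 20.
|A △ B| = |A| + |B| − 2·|A∩B| = 30 + 50 − 40 = 40.00.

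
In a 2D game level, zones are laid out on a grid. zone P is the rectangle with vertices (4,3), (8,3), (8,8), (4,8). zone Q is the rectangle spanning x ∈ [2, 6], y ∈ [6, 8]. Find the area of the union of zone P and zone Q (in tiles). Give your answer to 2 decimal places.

By inclusion–exclusion:
Individual areas: |zone P| = 20, |zone Q| = 8.
|zone P∩zone Q|: x∈[4,6], y∈[6,8] → 2·2 = 4.
|zone P ∪ zone Q| = 28 − 4 = 24.00.

24.00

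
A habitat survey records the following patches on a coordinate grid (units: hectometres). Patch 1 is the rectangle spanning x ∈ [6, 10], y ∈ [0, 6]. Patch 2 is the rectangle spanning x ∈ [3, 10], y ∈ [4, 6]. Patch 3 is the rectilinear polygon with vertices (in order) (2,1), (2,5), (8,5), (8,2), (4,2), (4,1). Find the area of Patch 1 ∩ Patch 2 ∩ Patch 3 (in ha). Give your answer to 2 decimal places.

2.00

The intersection is the polygon with vertices (6,4), (6,5), (8,5), (8,4).
By the shoelace formula its area is 2.00.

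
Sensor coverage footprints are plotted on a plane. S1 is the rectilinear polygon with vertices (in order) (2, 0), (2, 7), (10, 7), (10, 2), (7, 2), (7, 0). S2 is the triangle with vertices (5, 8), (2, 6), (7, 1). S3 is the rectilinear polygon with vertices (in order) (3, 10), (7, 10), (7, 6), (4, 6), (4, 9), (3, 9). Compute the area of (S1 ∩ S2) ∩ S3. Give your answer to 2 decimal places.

1.43

The region (S1 ∩ S2) ∩ S3 is the polygon with vertices (5.571,6), (4,6), (4,7), (5.286,7).
By the shoelace formula its area is 1.43.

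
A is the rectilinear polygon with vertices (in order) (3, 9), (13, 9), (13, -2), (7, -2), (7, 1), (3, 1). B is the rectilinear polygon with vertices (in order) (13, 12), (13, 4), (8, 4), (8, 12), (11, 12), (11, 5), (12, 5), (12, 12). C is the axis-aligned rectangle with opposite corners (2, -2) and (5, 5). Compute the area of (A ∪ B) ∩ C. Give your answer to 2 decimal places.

8.00

The region (A ∪ B) ∩ C is the polygon with vertices (3,1), (3,5), (5,5), (5,1).
By the shoelace formula its area is 8.00.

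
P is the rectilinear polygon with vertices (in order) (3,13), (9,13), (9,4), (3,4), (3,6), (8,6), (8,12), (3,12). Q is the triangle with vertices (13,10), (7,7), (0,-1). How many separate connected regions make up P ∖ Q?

P ∖ Q splits into 3 disjoint pieces (area 10.25, area 4.042, area 4.5).

3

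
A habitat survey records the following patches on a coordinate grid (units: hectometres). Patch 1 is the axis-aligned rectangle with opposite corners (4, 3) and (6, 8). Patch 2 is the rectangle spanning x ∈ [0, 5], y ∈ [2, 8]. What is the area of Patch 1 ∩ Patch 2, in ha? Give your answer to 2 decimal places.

|Patch 1∩Patch 2|: x∈[4,5], y∈[3,8] → 1·5 = 5.

5.00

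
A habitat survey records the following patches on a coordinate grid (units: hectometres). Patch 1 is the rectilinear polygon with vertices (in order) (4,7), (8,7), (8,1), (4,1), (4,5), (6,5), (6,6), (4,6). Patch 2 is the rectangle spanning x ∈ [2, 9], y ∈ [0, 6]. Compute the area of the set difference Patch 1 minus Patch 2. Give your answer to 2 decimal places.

|Patch 1| = 22, |Patch 1∩Patch 2| = 18.
|Patch 1 ∖ Patch 2| = |Patch 1| − |Patch 1∩Patch 2| = 22 − 18 = 4.00.

4.00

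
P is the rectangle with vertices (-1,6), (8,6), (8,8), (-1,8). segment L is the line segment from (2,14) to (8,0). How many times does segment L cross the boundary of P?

The segment meets the boundary at (5.429,6), (4.571,8).

2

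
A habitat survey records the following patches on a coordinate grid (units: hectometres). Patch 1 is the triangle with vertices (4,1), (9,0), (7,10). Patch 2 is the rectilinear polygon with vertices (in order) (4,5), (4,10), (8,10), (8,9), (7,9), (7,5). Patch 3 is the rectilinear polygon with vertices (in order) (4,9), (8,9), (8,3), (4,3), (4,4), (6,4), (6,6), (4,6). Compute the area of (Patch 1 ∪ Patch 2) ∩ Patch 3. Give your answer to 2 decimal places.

|Patch 1 ∪ Patch 2| = 35.7333.
|(Patch 1 ∪ Patch 2) ∩ Patch 3| = 17.57.

17.57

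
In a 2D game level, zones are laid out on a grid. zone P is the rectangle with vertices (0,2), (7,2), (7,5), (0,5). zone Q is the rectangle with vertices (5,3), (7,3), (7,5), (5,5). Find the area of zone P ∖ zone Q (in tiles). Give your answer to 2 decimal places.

17.00

|zone P∩zone Q|: x∈[5,7], y∈[3,5] → 2·2 = 4.
|zone P| = 21.
|zone P ∖ zone Q| = |zone P| − |zone P∩zone Q| = 21 − 4 = 17.00.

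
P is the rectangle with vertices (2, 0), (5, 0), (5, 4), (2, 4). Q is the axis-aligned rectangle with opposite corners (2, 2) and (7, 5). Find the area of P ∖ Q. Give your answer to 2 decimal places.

6.00

|P∩Q|: x∈[2,5], y∈[2,4] → 3·2 = 6.
|P| = 12.
|P ∖ Q| = |P| − |P∩Q| = 12 − 6 = 6.00.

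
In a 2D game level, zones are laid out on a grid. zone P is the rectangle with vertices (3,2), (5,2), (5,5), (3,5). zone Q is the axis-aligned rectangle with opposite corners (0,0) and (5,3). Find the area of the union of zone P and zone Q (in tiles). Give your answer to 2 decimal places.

By inclusion–exclusion:
Individual areas: |zone P| = 6, |zone Q| = 15.
|zone P∩zone Q|: x∈[3,5], y∈[2,3] → 2·1 = 2.
|zone P ∪ zone Q| = 21 − 2 = 19.00.

19.00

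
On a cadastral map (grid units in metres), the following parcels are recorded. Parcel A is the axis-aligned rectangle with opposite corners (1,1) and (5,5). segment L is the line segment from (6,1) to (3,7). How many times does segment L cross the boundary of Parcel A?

The segment meets the boundary at (4,5), (5,3).

2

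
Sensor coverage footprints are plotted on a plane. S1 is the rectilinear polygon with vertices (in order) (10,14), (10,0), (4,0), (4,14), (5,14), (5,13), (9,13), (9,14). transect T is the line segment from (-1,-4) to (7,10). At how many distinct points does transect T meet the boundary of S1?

The segment meets the boundary at (4,4.75).

1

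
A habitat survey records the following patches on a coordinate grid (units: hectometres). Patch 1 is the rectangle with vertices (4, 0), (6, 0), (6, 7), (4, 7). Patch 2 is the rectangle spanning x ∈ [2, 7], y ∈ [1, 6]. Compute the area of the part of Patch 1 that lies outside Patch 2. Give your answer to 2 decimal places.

4.00

|Patch 1∩Patch 2|: x∈[4,6], y∈[1,6] → 2·5 = 10.
|Patch 1| = 14.
|Patch 1 ∖ Patch 2| = |Patch 1| − |Patch 1∩Patch 2| = 14 − 10 = 4.00.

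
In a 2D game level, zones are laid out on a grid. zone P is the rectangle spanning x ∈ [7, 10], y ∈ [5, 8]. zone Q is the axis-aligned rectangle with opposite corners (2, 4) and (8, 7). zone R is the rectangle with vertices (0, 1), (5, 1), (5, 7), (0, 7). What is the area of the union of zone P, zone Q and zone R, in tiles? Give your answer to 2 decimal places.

46.00

By inclusion–exclusion:
Individual areas: |zone P| = 9, |zone Q| = 18, |zone R| = 30.
|zone P∩zone Q|: x∈[7,8], y∈[5,7] → 1·2 = 2.
|zone P∩zone R| = 0 (no overlap).
|zone Q∩zone R|: x∈[2,5], y∈[4,7] → 3·3 = 9.
|zone P∩zone Q∩zone R| = 0.
|zone P ∪ zone Q ∪ zone R| = 57 − 11 + 0 = 46.00.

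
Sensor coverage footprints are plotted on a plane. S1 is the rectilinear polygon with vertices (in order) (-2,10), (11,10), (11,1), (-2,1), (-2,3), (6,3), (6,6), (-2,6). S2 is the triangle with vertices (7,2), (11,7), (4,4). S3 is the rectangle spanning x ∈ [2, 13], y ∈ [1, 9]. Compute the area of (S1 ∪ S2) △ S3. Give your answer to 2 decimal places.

|S1 ∪ S2| = 95.1071.
|(S1 ∪ S2) ∩ S3| = 62.1071.
|(S1 ∪ S2) △ S3| = 95.1071 + 88 − 124.2143 = 58.89.

58.89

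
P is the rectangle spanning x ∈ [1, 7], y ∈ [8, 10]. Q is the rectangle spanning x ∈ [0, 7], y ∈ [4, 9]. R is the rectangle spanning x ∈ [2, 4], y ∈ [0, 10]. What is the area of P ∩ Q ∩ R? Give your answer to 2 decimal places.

The intersection is the polygon with vertices (2,8), (2,9), (4,9), (4,8).
By the shoelace formula its area is 2.00.

2.00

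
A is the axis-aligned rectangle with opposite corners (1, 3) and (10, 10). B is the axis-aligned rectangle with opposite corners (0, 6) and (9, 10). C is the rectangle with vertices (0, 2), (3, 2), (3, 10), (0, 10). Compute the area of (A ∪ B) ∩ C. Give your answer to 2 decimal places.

18.00

The region (A ∪ B) ∩ C is the polygon with vertices (1,3), (1,6), (0,6), (0,10), (1,10), (3,10), (3,3).
By the shoelace formula its area is 18.00.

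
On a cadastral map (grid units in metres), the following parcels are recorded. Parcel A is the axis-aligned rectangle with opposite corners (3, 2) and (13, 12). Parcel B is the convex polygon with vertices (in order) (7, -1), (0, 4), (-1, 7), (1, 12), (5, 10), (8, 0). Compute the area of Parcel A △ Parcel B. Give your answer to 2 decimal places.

|Parcel A| = 100, |Parcel B| = 62.5, |Parcel A∩Parcel B| = 26.6.
|Parcel A △ Parcel B| = |Parcel A| + |Parcel B| − 2·|Parcel A∩Parcel B| = 100 + 62.5 − 53.2 = 109.30.

109.30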